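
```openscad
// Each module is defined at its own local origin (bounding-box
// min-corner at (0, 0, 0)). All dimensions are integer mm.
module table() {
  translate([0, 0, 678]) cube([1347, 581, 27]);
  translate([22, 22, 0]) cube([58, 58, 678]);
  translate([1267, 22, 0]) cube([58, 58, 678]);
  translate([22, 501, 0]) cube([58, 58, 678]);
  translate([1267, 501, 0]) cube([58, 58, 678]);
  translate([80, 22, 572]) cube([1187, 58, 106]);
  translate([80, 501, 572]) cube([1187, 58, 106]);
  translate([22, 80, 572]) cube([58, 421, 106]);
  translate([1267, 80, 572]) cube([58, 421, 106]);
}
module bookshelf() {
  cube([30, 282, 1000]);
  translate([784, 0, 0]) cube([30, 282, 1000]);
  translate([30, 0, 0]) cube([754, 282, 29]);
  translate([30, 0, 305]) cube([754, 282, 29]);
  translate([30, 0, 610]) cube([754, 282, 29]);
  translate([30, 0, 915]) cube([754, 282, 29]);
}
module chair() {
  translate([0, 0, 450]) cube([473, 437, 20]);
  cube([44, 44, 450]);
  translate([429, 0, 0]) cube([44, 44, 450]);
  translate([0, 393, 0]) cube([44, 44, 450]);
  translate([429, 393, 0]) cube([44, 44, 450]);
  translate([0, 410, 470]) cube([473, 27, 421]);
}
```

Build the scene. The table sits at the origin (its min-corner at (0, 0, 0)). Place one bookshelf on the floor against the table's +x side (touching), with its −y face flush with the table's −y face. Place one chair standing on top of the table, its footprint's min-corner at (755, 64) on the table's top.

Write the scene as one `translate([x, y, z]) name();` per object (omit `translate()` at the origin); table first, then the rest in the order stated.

table();
translate([1347, 0, 0]) bookshelf();
translate([755, 64, 705]) chair();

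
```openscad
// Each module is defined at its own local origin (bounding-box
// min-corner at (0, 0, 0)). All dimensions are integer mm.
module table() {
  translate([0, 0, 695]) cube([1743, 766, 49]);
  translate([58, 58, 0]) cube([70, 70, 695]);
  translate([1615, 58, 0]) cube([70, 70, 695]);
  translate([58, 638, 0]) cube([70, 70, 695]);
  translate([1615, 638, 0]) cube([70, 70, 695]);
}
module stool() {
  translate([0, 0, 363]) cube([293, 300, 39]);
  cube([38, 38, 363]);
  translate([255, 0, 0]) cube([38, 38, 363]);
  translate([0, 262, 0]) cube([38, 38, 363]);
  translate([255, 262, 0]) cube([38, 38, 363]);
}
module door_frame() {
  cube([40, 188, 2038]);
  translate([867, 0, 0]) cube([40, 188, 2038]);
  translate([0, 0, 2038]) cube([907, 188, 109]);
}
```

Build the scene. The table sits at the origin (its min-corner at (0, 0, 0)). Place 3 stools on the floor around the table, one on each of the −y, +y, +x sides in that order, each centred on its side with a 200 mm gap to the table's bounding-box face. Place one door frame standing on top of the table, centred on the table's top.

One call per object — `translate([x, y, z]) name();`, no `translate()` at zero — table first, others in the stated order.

table();
translate([725, -500, 0]) stool();
translate([725, 966, 0]) stool();
translate([1943, 233, 0]) stool();
translate([418, 289, 744]) door_frame();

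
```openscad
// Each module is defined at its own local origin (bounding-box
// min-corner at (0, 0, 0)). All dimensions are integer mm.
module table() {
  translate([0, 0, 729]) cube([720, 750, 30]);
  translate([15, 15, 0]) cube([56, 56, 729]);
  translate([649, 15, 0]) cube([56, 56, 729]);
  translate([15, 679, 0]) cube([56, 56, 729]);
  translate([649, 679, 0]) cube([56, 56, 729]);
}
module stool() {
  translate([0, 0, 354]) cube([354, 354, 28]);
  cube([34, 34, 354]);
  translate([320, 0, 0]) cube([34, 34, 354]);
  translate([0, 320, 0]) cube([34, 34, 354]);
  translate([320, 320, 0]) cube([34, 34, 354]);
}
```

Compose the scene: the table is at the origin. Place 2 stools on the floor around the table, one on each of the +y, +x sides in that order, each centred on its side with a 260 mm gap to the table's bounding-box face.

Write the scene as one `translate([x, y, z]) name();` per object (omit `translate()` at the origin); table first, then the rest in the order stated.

table();
translate([183, 1010, 0]) stool();
translate([980, 198, 0]) stool();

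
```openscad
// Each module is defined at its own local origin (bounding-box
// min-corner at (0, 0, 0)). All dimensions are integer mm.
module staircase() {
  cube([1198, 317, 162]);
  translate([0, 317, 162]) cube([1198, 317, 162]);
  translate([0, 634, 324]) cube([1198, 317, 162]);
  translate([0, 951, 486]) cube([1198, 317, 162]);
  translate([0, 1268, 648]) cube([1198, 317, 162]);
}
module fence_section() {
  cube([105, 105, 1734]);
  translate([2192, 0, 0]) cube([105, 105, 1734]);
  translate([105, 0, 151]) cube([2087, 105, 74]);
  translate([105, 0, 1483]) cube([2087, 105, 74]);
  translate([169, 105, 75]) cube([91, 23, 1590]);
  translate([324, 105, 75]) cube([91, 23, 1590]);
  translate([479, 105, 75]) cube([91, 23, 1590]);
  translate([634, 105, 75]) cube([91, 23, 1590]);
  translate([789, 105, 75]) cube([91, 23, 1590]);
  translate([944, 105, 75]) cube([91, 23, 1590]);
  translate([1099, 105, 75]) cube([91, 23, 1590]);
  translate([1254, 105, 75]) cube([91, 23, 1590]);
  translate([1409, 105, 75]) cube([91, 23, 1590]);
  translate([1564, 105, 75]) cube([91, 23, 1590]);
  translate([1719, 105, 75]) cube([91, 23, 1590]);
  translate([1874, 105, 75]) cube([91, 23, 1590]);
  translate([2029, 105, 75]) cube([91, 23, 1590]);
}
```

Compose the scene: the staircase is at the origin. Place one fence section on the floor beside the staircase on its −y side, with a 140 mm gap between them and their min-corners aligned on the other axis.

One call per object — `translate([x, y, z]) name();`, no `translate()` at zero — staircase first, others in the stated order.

staircase();
translate([0, -268, 0]) fence_section();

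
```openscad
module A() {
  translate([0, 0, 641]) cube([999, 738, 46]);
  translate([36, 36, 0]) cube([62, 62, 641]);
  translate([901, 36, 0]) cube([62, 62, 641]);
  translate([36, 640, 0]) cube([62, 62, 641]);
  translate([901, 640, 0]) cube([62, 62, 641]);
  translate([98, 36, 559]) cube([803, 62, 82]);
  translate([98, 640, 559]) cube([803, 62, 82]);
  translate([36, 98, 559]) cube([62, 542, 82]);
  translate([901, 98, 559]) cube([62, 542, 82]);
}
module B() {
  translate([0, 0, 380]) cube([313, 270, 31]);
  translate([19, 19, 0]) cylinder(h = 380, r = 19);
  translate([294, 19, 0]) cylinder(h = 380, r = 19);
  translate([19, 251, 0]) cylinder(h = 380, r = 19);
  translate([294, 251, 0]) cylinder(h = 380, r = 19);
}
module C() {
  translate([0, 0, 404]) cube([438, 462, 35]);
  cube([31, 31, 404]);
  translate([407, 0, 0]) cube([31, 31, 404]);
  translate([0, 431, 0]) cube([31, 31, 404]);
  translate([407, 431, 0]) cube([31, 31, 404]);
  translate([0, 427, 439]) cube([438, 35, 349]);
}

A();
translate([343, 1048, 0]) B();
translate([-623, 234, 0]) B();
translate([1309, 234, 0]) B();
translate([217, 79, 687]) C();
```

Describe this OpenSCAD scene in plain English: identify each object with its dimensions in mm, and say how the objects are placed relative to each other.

A is a table: top 999 mm (x) × 738 mm (y), 46 mm thick, upper face at z = 687 mm, on four 62×62 mm square legs, each inset 36 mm from the nearest pair of top edges, running from z = 0 to the bottom of the top. Four apron rails, 62 mm thick and 82 mm tall, run between adjacent legs with their top edges flush with the underside of the top and their outer faces flush with the legs' outer faces.

B is a four-legged stool. The seat is a 313×270×31 mm slab whose top surface is at z = 411 mm; four round legs, each 38 mm in diameter, run from the floor (z = 0) to the underside of the seat, each leg's axis is inset half a diameter from the nearest pair of seat edges (so the leg's bounding box is flush with the corner).

C is a chair: 438×462 mm seat, 35 mm thick, top at z = 439 mm, on four 31 mm square corner legs flush with the seat edges. A 35 mm thick backrest slab spans the full seat width, extending 349 mm above the seat top, its back face flush with the seat's +y edge.

Three stools sit around the table at the +y, −x, +x sides. The chair is on top of the table.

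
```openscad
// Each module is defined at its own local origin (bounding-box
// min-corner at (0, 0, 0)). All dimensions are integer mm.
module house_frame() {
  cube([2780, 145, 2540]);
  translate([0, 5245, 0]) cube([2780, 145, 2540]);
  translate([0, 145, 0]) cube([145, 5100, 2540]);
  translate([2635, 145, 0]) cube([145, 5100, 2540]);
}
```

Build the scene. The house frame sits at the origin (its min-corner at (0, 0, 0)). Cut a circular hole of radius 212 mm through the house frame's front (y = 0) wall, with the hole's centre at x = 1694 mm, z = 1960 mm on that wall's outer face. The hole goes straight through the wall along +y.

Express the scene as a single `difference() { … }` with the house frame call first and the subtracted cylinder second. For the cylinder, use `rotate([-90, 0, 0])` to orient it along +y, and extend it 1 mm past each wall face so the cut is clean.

difference() {
  house_frame();
  translate([1694, -1, 1960]) rotate([-90, 0, 0]) cylinder(h = 147, r = 212);
}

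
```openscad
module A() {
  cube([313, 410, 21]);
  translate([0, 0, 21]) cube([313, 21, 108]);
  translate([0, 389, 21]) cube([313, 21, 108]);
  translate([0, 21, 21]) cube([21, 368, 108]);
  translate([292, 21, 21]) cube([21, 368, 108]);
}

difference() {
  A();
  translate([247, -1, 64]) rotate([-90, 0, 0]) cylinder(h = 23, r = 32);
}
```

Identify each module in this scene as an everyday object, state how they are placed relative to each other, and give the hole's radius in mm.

A is an open box. The open box has a circular hole through its front wall. The hole's radius is 32 mm.

The subtracted cylinder has r = 32 mm.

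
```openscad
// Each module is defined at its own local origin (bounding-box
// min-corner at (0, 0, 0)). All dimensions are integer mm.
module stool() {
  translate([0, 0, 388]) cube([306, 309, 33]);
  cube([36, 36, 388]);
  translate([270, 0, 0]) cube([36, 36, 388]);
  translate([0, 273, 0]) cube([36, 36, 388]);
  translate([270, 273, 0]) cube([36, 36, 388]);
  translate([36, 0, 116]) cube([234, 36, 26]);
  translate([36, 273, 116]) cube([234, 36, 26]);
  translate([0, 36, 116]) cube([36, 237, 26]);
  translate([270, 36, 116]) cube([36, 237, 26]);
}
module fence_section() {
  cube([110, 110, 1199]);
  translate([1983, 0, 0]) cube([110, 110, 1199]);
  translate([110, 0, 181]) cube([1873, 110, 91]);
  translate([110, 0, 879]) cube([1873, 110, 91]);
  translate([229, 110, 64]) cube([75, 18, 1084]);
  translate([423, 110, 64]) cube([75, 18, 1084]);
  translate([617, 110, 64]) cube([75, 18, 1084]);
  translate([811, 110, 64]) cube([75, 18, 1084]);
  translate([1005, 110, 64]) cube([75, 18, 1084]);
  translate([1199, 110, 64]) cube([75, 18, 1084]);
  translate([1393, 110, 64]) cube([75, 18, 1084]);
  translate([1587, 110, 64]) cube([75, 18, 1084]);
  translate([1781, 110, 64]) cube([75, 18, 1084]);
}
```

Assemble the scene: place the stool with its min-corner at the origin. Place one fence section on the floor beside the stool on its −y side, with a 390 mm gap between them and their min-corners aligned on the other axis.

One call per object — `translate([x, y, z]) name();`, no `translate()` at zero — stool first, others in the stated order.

stool();
translate([0, -518, 0]) fence_section();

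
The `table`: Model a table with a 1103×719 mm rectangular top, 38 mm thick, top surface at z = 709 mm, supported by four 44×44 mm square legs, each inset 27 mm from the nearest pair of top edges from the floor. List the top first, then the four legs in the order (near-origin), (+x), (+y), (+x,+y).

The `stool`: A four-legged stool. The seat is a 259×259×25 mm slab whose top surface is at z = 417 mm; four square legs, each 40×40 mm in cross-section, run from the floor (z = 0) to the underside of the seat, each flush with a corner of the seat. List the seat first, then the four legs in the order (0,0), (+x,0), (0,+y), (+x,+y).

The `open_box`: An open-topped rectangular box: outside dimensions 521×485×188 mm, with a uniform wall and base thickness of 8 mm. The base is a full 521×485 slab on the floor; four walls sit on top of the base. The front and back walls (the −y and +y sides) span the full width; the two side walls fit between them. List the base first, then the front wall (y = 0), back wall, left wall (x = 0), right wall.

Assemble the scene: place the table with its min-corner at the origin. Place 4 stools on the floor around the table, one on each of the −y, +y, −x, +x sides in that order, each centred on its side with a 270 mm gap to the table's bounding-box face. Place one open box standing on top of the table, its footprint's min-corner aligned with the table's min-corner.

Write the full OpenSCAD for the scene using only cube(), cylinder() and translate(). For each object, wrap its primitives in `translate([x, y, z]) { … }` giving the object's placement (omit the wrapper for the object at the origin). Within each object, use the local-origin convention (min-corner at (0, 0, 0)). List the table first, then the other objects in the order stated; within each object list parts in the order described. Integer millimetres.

translate([0, 0, 671]) cube([1103, 719, 38]);
translate([27, 27, 0]) cube([44, 44, 671]);
translate([1032, 27, 0]) cube([44, 44, 671]);
translate([27, 648, 0]) cube([44, 44, 671]);
translate([1032, 648, 0]) cube([44, 44, 671]);
translate([422, -529, 0]) {
  translate([0, 0, 392]) cube([259, 259, 25]);
  cube([40, 40, 392]);
  translate([219, 0, 0]) cube([40, 40, 392]);
  translate([0, 219, 0]) cube([40, 40, 392]);
  translate([219, 219, 0]) cube([40, 40, 392]);
}
translate([422, 989, 0]) {
  translate([0, 0, 392]) cube([259, 259, 25]);
  cube([40, 40, 392]);
  translate([219, 0, 0]) cube([40, 40, 392]);
  translate([0, 219, 0]) cube([40, 40, 392]);
  translate([219, 219, 0]) cube([40, 40, 392]);
}
translate([-529, 230, 0]) {
  translate([0, 0, 392]) cube([259, 259, 25]);
  cube([40, 40, 392]);
  translate([219, 0, 0]) cube([40, 40, 392]);
  translate([0, 219, 0]) cube([40, 40, 392]);
  translate([219, 219, 0]) cube([40, 40, 392]);
}
translate([1373, 230, 0]) {
  translate([0, 0, 392]) cube([259, 259, 25]);
  cube([40, 40, 392]);
  translate([219, 0, 0]) cube([40, 40, 392]);
  translate([0, 219, 0]) cube([40, 40, 392]);
  translate([219, 219, 0]) cube([40, 40, 392]);
}
translate([0, 0, 709]) {
  cube([521, 485, 8]);
  translate([0, 0, 8]) cube([521, 8, 180]);
  translate([0, 477, 8]) cube([521, 8, 180]);
  translate([0, 8, 8]) cube([8, 469, 180]);
  translate([513, 8, 8]) cube([8, 469, 180]);
}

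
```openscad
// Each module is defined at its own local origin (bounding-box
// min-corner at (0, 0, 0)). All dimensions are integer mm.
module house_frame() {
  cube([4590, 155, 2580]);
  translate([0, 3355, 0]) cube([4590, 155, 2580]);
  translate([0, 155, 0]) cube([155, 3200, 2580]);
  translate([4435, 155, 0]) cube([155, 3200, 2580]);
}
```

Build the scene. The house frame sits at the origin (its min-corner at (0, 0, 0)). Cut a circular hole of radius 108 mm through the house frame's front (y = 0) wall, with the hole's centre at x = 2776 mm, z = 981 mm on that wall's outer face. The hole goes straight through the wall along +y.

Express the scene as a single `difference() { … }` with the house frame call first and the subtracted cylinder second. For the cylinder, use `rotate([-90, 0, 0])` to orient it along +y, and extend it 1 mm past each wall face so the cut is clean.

difference() {
  house_frame();
  translate([2776, -1, 981]) rotate([-90, 0, 0]) cylinder(h = 157, r = 108);
}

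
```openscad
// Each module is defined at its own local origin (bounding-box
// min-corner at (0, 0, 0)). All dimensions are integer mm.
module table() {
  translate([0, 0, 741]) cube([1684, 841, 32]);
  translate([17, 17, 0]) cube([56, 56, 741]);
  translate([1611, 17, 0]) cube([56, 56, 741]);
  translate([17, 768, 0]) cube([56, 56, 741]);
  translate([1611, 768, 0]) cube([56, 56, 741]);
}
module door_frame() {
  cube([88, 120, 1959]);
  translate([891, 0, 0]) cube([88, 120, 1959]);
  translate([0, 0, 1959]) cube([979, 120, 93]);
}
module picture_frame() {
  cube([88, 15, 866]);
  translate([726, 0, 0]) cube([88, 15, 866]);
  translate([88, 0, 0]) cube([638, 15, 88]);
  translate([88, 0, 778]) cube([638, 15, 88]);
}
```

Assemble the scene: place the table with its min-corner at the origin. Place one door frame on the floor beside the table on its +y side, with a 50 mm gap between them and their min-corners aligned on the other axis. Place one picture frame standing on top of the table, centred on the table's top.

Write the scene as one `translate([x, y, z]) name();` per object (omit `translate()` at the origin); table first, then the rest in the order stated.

table();
translate([0, 891, 0]) door_frame();
translate([435, 413, 773]) picture_frame();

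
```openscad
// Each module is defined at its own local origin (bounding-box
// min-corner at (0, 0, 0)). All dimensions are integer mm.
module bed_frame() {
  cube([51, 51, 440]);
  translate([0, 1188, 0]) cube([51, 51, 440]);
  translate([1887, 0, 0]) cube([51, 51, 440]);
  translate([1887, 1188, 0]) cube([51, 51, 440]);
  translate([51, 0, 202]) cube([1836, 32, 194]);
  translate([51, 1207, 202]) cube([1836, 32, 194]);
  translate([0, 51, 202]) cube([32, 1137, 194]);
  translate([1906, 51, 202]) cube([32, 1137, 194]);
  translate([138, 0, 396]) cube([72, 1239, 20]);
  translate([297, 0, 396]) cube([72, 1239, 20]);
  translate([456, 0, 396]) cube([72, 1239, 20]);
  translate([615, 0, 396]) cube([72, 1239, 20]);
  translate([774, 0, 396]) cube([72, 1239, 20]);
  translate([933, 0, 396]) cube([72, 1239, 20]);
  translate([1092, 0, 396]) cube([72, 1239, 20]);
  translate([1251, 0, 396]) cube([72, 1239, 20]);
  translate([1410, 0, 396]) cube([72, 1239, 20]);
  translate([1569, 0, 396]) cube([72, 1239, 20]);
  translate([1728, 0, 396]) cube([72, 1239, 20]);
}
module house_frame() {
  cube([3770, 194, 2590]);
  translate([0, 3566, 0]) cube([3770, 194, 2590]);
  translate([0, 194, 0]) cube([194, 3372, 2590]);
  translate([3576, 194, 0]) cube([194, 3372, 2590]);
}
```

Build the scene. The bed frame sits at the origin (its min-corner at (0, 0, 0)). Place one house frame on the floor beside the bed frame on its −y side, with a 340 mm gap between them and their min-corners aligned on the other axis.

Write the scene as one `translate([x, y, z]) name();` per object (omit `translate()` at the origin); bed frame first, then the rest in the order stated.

bed_frame();
translate([0, -4100, 0]) house_frame();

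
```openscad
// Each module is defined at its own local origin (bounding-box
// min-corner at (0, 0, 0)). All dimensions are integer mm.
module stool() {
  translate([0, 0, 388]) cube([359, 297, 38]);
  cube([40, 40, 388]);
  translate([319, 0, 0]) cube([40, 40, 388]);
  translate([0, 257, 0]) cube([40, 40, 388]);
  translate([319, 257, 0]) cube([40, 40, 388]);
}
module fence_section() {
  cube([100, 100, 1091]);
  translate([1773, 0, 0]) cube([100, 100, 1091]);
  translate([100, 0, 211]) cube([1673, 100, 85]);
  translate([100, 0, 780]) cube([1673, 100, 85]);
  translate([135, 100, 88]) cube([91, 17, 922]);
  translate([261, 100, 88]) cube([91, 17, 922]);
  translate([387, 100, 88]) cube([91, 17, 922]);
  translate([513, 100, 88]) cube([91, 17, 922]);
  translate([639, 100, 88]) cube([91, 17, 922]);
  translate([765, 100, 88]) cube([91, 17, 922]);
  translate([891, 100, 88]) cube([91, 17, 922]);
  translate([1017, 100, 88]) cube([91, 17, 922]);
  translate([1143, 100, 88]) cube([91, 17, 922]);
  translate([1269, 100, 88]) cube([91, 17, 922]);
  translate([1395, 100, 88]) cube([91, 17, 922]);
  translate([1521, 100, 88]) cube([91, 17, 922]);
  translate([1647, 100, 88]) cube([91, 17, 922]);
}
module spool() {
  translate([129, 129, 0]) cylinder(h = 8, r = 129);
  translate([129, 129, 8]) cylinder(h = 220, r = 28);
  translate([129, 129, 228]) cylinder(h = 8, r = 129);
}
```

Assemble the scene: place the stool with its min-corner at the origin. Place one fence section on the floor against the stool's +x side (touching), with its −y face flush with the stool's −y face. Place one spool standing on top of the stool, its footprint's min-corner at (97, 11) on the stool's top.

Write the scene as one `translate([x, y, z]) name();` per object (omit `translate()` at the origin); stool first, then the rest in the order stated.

stool();
translate([359, 0, 0]) fence_section();
translate([97, 11, 426]) spool();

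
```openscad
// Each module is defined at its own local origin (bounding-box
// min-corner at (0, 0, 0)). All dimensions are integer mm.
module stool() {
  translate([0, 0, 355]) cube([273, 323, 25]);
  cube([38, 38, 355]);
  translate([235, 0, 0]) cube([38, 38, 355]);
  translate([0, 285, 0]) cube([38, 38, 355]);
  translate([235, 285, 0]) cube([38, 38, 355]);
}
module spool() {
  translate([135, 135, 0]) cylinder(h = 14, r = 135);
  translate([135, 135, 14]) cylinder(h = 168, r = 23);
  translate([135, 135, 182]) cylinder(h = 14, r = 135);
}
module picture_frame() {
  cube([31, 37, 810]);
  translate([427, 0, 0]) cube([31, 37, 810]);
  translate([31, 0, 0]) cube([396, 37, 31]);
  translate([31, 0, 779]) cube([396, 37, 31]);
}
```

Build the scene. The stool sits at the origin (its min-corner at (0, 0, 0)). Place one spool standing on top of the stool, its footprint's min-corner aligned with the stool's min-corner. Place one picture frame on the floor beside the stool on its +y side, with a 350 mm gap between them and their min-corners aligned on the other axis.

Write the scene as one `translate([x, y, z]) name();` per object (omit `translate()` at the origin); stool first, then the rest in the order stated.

stool();
translate([0, 0, 380]) spool();
translate([0, 673, 0]) picture_frame();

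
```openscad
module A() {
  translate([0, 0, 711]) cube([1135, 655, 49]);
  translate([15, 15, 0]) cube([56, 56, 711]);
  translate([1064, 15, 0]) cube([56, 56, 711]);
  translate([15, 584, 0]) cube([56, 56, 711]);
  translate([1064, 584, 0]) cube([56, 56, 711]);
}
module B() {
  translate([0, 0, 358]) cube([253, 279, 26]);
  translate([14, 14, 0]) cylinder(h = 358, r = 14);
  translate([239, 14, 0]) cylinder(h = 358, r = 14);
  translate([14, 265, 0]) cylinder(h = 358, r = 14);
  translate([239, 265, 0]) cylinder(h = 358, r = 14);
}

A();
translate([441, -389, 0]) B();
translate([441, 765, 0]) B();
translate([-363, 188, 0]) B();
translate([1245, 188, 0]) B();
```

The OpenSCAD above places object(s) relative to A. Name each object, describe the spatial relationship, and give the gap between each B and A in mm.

A is a table. B is a stool. Four stools sit around the table at the −y, +y, −x, +x sides. The gap between each stool and the table is 110 mm.

Each stool's nearest face is 110 mm from the table's bounding box.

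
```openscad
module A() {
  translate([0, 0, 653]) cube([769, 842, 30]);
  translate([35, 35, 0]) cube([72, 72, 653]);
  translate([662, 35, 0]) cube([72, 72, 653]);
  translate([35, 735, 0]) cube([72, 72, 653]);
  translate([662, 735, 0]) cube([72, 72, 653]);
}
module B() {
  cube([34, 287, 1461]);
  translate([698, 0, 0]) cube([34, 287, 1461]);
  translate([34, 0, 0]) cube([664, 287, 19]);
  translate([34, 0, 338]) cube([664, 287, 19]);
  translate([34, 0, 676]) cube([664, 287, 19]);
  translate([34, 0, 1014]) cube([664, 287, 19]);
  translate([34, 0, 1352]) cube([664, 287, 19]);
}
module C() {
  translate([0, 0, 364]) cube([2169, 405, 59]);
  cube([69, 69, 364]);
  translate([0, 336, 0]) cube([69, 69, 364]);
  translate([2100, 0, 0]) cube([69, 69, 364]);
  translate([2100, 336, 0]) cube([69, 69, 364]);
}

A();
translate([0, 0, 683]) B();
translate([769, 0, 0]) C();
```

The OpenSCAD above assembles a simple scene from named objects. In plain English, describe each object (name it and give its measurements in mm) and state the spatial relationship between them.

A is a rectangular dining table. The top is 769×842×30 mm with its upper surface at z = 683 mm. It stands on four 72×72 mm square legs, each inset 35 mm from the nearest pair of top edges, running from the floor to the underside of the top.

B is an open bookshelf. Two side panels, each 34 mm thick, 287 mm deep and 1461 mm tall, stand 732 mm apart (outside-to-outside). Between them sit 5 shelves, each 19 mm thick and 287 mm deep, spanning the full gap between the sides. The bottom shelf rests on the floor (its underside at z = 0) and the clear gap between one shelf's top and the next shelf's underside is 319 mm.

C is a long wooden bench with a 2169 mm (x) × 405 mm (y) seat, 59 mm thick, its top surface 423 mm above the floor. Four 69 mm square legs at the seat corners, flush with the edges, run from z = 0 to the seat underside.

The bookshelf is on top of the table. The bench is against the table's +x side, with their −y faces flush.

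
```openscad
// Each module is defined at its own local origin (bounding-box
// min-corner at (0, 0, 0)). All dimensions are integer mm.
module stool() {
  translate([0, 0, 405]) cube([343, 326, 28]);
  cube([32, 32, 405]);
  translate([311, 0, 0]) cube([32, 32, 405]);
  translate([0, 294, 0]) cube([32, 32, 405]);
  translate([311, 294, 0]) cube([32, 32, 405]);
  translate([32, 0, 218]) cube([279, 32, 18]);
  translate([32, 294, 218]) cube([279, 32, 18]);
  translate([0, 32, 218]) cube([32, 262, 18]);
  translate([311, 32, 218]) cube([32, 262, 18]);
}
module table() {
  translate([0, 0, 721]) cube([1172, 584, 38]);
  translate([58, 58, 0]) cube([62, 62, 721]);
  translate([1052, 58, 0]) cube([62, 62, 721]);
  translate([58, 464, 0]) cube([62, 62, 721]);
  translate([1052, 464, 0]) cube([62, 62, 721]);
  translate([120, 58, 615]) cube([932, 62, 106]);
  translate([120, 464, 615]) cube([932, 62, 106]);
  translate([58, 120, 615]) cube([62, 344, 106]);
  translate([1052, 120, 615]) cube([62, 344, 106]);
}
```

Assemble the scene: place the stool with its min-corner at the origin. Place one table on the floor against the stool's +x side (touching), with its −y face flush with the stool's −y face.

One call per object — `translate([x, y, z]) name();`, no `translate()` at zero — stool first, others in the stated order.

stool();
translate([343, 0, 0]) table();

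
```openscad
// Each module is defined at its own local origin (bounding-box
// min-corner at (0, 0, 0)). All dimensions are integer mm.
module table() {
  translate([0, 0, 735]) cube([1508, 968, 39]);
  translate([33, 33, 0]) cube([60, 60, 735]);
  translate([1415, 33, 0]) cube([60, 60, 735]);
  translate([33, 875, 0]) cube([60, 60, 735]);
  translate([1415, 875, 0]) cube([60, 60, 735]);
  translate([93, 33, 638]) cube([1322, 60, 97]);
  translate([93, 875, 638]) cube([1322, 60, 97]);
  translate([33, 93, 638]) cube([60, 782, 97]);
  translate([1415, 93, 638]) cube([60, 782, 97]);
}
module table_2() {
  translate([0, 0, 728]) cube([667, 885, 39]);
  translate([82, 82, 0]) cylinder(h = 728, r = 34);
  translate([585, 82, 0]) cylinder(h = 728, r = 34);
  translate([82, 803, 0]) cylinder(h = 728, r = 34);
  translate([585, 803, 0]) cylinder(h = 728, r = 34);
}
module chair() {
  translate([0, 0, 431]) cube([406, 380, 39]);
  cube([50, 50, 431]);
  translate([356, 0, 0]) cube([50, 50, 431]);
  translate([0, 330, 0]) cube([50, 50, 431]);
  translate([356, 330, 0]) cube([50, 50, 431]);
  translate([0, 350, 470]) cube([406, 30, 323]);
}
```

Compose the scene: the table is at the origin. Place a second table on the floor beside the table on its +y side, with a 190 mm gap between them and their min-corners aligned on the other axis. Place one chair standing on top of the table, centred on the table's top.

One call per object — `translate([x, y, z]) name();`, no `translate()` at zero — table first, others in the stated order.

table();
translate([0, 1158, 0]) table_2();
translate([551, 294, 774]) chair();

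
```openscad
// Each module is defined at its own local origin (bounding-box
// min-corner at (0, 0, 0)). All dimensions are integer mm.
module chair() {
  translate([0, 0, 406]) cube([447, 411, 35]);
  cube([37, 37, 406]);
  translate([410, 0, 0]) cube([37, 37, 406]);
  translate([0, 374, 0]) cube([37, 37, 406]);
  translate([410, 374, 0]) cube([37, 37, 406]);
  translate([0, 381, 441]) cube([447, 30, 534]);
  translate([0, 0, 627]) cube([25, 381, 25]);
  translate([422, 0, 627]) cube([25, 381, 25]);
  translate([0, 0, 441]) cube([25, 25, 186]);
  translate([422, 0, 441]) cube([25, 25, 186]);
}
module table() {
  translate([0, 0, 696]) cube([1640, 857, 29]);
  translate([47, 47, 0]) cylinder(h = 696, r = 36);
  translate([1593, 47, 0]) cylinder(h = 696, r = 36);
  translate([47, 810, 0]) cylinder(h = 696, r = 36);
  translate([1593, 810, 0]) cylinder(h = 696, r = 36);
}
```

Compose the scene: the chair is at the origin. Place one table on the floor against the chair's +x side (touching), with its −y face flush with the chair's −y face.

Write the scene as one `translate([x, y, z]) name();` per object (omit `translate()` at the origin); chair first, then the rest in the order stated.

chair();
translate([447, 0, 0]) table();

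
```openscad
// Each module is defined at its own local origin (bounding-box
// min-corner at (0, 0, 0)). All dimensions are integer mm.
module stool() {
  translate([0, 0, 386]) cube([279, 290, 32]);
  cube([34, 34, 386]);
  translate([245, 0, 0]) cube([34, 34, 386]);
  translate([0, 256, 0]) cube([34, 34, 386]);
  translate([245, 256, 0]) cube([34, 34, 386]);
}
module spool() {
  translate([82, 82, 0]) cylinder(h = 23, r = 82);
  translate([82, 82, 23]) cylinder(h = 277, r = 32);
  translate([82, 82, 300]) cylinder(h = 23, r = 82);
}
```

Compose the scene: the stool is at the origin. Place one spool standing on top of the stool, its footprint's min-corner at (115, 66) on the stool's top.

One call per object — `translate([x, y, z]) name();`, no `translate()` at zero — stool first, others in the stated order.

stool();
translate([115, 66, 418]) spool();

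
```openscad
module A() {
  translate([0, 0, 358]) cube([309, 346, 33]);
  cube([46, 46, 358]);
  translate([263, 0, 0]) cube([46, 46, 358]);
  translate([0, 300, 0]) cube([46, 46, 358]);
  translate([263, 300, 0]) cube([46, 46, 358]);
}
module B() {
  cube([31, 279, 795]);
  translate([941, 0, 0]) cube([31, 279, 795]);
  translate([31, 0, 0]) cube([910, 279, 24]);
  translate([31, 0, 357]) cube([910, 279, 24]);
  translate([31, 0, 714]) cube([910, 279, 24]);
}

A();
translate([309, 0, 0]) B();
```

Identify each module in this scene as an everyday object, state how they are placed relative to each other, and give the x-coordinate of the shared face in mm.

A is a stool. B is a bookshelf. The bookshelf is against the stool's +x side, with their −y faces flush. The x-coordinate of the shared face is 309 mm.

The stool's +x face and the bookshelf's −x face are both at x = 309 mm.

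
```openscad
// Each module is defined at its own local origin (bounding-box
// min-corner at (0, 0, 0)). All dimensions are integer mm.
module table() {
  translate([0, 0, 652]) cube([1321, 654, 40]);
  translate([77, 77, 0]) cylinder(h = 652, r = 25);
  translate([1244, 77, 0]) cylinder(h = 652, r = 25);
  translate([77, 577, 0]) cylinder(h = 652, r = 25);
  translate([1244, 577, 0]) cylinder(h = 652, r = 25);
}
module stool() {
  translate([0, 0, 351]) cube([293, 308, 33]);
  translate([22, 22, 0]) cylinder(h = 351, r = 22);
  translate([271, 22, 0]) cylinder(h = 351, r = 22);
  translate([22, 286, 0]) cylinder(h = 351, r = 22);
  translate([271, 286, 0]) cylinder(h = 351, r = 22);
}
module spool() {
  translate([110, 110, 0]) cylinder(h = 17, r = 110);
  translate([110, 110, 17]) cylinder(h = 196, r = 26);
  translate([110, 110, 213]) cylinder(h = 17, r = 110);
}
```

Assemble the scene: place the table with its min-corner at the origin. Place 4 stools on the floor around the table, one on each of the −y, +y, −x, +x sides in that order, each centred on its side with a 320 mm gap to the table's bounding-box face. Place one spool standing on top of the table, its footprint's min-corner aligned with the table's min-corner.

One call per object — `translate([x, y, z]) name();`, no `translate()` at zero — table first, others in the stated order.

table();
translate([514, -628, 0]) stool();
translate([514, 974, 0]) stool();
translate([-613, 173, 0]) stool();
translate([1641, 173, 0]) stool();
translate([0, 0, 692]) spool();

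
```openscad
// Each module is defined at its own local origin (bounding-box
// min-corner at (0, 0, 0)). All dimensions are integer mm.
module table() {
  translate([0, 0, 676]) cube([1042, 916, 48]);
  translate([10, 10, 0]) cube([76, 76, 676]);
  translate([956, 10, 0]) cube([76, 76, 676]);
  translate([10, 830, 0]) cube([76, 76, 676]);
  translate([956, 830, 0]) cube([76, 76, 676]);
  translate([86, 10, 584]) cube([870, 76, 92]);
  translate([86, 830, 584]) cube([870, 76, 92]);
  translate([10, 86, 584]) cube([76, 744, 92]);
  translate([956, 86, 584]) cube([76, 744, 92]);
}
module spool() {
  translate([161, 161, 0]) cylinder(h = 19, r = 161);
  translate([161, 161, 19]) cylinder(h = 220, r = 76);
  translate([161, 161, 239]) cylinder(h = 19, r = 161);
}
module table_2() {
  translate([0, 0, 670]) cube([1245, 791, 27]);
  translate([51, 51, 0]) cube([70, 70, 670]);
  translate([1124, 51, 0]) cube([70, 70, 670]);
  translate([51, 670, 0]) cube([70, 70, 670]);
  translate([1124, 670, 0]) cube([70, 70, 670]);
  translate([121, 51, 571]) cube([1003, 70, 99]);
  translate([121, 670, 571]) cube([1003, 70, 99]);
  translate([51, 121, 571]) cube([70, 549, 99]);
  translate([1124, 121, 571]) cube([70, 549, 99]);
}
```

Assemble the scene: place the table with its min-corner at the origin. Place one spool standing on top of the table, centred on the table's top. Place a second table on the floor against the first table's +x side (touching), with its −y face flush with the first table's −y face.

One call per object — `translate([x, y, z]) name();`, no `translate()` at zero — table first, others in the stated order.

table();
translate([360, 297, 724]) spool();
translate([1042, 0, 0]) table_2();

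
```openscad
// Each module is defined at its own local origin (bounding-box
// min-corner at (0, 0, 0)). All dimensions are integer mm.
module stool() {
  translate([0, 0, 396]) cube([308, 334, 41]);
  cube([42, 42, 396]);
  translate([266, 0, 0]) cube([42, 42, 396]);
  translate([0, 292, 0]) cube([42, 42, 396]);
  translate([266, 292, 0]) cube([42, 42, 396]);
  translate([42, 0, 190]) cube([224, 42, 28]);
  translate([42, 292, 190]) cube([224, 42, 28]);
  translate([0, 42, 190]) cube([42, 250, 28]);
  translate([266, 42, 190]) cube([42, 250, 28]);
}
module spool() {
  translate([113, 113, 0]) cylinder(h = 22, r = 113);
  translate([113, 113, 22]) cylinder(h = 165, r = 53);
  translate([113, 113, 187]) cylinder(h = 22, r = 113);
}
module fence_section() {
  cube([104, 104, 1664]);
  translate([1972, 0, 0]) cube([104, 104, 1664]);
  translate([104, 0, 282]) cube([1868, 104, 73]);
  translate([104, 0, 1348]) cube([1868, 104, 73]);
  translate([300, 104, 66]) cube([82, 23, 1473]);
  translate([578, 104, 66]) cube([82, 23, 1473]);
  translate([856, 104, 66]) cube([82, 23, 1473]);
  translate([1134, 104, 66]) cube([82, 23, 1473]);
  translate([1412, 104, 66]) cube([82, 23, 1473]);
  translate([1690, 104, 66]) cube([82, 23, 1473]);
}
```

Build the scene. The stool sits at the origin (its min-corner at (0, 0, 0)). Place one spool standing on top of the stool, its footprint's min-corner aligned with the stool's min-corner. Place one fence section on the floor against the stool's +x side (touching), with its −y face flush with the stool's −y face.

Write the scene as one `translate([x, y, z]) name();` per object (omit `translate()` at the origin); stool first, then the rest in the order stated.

stool();
translate([0, 0, 437]) spool();
translate([308, 0, 0]) fence_section();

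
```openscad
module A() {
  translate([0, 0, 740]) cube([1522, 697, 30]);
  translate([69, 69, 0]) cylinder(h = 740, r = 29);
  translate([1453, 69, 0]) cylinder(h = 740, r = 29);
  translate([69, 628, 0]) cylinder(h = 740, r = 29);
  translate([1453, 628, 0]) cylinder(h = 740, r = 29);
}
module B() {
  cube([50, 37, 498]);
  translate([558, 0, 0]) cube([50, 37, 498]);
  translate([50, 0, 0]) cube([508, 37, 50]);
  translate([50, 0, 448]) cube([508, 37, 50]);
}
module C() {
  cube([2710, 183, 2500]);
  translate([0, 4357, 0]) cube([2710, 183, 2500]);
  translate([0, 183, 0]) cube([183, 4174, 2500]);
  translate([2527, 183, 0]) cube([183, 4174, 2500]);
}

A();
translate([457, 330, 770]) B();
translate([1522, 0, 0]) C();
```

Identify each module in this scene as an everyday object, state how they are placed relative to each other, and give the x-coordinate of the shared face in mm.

The table's +x face and the house frame's −x face are both at x = 1522 mm.

A is a table. B is a picture frame. C is a house frame. The picture frame is on top of the table, centred. The house frame is against the table's +x side, with their −y faces flush. The x-coordinate of the shared face is 1522 mm.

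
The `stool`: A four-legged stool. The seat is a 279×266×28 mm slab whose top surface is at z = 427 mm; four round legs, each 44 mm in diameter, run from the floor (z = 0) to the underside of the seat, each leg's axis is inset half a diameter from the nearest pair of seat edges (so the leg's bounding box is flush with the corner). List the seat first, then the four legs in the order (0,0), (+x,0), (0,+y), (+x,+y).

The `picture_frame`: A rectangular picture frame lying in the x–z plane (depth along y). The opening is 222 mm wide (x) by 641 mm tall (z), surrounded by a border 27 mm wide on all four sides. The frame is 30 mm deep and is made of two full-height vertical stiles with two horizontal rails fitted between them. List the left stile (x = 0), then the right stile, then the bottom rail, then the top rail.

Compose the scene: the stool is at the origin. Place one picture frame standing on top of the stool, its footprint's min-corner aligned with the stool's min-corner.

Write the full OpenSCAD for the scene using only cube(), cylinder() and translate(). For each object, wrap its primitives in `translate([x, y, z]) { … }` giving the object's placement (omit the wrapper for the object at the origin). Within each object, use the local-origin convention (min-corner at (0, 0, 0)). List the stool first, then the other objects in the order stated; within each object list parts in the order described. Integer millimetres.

translate([0, 0, 399]) cube([279, 266, 28]);
translate([22, 22, 0]) cylinder(h = 399, r = 22);
translate([257, 22, 0]) cylinder(h = 399, r = 22);
translate([22, 244, 0]) cylinder(h = 399, r = 22);
translate([257, 244, 0]) cylinder(h = 399, r = 22);
translate([0, 0, 427]) {
  cube([27, 30, 695]);
  translate([249, 0, 0]) cube([27, 30, 695]);
  translate([27, 0, 0]) cube([222, 30, 27]);
  translate([27, 0, 668]) cube([222, 30, 27]);
}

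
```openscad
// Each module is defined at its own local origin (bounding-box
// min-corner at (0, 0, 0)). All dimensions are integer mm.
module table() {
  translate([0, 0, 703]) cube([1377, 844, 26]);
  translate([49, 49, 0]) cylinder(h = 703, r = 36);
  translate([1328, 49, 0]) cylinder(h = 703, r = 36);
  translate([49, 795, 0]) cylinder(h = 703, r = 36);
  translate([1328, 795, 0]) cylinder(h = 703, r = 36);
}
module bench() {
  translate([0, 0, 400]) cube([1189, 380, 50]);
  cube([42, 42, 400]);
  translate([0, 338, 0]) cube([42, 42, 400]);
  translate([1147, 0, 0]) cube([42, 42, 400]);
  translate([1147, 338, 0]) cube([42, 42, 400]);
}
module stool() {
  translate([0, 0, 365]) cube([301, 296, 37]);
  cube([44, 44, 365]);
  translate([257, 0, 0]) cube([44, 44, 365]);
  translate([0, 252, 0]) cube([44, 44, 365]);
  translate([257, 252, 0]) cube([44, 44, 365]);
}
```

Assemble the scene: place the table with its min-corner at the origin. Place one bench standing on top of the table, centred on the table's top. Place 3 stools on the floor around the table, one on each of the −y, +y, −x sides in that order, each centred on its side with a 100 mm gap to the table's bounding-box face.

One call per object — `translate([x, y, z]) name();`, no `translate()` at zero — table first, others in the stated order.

table();
translate([94, 232, 729]) bench();
translate([538, -396, 0]) stool();
translate([538, 944, 0]) stool();
translate([-401, 274, 0]) stool();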